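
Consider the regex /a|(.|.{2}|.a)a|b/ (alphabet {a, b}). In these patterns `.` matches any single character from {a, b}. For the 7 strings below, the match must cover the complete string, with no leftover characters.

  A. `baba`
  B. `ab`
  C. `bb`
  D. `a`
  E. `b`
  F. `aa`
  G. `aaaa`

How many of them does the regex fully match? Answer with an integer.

3

A → no match
B → no match
C → no match
D → match
E → match
F → match
G → no match
Total matched: 3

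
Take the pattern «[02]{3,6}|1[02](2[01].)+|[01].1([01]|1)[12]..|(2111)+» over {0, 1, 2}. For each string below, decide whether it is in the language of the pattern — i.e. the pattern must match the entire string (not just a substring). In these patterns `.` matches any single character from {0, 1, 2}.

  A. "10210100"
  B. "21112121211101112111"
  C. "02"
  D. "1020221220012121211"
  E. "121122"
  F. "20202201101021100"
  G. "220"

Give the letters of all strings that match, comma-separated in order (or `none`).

G

A. "10210100" → no match
B → no match
C. "02" → no match
D → no match
E. "121122" → no match
F → no match
G. "220" → match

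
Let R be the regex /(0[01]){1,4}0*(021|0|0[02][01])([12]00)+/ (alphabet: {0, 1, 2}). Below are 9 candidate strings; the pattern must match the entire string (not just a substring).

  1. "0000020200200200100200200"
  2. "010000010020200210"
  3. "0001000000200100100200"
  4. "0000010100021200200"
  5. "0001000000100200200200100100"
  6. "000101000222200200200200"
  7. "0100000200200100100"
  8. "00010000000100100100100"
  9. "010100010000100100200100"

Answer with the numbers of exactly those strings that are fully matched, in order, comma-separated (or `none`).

1 → match
2 → no match — must end with "00"
3 → match
4 → match
5 → match
6 → no match
7 → match
8 → match
9 → match

1, 3, 4, 5, 7, 8, 9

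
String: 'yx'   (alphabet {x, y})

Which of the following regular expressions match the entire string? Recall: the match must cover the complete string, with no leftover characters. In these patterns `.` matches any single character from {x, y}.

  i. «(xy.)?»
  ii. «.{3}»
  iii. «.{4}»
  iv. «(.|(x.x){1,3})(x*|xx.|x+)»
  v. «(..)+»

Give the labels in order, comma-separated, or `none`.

iv, v

i → no match
ii → no match
iii → no match
iv → match
v → match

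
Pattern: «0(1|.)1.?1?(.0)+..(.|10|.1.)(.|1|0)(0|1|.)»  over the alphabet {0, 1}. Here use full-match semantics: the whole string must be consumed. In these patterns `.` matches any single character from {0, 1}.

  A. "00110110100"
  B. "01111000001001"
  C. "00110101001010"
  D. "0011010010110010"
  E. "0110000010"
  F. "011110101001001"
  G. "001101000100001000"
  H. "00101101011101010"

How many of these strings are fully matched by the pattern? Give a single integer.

5

A → no match
B → match
C → match
D → no match
E → match
F → match
G → match
H → no match
Total matched: 5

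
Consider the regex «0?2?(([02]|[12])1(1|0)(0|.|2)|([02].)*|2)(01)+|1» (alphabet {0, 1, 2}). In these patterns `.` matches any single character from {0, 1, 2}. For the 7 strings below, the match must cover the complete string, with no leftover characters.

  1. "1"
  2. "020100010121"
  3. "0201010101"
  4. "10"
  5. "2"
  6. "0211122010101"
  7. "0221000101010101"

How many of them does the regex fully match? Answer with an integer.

1 → match
2 → no match
3 → match
4 → no match
5 → no match
6 → no match
7 → match
Total matched: 3

3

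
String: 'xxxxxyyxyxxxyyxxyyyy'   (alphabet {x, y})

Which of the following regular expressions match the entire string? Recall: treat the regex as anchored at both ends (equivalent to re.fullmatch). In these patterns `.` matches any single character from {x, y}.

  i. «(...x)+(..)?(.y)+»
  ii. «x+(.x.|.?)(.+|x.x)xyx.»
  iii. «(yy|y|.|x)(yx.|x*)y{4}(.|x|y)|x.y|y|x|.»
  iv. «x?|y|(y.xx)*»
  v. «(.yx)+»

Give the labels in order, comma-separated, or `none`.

i

i → match
ii → no match
iii → no match
iv → no match
v → no match — must end with 'yx'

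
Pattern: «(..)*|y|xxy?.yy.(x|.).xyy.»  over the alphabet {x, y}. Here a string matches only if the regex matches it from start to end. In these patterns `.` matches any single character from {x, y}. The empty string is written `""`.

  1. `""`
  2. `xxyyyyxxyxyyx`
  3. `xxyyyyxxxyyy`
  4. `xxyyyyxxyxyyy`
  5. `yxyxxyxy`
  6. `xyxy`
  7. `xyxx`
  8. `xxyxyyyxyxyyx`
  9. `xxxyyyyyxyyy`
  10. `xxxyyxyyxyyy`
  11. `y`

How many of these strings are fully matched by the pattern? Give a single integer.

11

1 → match
2 → match
3 → match
4 → match
5 → match
6 → match
7 → match
8 → match
9 → match
10 → match
11 → match
Total matched: 11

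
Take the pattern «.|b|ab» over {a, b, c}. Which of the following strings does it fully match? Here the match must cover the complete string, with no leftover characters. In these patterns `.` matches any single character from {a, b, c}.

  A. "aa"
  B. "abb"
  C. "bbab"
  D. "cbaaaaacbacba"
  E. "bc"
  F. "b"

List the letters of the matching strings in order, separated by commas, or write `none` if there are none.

F

A. "aa" → no match
B. "abb" → no match
C. "bbab" → no match
D → no match
E. "bc" → no match
F. "b" → match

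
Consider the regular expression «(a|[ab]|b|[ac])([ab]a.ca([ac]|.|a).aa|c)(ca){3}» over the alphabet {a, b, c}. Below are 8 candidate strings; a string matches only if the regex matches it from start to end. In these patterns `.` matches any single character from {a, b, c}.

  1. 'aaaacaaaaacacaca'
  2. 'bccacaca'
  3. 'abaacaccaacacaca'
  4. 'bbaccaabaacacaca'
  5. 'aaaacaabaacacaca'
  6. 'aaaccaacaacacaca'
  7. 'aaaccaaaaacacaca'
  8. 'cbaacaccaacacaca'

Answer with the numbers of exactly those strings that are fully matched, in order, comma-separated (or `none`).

1 → match
2 → match
3 → match
4 → match
5 → match
6 → match
7 → match
8 → match

1, 2, 3, 4, 5, 6, 7, 8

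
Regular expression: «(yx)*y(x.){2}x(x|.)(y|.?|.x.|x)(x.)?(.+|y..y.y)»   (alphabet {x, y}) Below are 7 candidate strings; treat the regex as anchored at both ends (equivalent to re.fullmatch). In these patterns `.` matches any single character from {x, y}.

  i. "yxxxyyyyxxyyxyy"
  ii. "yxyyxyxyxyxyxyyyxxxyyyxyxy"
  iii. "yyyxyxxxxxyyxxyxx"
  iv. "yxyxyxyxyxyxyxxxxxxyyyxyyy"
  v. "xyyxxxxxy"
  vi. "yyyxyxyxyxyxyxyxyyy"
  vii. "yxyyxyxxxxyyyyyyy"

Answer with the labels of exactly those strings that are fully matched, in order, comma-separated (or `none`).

iv

i → no match
ii → no match
iii → no match
iv → match
v. "xyyxxxxxy" → no match
vi → no match
vii → no match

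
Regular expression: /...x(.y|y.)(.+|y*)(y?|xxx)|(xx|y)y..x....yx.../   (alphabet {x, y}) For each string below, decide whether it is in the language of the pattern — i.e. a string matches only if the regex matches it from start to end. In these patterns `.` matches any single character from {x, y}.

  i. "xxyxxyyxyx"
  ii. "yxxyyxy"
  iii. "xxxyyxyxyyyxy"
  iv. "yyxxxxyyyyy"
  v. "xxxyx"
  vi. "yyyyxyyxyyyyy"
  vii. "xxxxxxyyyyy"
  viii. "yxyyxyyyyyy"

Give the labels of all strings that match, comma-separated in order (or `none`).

i

i → match
ii → no match
iii → no match
iv → no match
v → no match
vi → no match
vii → no match
viii → no match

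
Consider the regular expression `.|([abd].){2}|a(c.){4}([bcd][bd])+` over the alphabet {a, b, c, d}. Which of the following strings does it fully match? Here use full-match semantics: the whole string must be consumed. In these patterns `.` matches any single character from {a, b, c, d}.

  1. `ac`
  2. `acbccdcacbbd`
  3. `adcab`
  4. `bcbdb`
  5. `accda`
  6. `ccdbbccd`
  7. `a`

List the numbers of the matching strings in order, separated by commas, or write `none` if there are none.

1 → no match
2 → no match
3 → no match
4 → no match
5 → no match
6 → no match
7 → match

7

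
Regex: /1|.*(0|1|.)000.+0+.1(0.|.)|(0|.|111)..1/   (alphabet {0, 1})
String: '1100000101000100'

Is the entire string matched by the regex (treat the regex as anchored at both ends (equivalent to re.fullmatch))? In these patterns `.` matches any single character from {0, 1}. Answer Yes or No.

Yes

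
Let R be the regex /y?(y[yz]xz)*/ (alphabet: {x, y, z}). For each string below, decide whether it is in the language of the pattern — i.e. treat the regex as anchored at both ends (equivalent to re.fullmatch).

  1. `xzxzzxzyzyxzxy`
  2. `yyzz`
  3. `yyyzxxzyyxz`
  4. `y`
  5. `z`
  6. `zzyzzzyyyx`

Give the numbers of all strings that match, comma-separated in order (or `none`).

1 → no match
2 → no match
3 → no match
4 → match
5 → no match
6 → no match

4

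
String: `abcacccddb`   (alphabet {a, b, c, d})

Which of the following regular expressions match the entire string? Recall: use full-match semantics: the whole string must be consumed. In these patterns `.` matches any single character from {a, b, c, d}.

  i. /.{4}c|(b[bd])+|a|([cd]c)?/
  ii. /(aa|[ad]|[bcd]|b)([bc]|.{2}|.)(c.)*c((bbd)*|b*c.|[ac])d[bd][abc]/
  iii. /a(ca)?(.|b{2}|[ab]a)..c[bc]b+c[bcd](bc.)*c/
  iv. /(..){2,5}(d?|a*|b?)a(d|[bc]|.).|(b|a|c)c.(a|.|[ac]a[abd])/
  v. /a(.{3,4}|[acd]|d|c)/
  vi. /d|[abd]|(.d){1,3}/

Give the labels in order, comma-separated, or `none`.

ii

i → no match
ii → match
iii → no match — must end with `c`
iv → no match
v → no match
vi → no match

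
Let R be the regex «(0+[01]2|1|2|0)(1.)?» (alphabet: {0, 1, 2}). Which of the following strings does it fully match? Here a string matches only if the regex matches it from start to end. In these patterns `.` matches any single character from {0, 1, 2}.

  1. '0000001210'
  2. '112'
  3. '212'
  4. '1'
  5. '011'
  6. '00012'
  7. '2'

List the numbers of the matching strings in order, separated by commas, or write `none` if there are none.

1, 2, 3, 4, 5, 6, 7

1 → match
2 → match
3 → match
4 → match
5 → match
6 → match
7 → match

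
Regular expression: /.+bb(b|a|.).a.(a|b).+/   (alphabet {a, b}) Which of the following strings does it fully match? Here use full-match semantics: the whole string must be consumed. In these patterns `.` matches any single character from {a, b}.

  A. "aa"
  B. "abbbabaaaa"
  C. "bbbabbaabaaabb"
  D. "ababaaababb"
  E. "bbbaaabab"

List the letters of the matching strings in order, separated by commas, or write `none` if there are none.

A → no match
B → match
C → no match
D → no match
E → match

B, E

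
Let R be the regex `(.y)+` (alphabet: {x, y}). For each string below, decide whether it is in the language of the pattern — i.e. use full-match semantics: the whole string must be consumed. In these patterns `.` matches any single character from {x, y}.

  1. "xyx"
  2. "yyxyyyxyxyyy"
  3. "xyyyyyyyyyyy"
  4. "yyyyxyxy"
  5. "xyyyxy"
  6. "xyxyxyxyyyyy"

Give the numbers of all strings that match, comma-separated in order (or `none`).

1 → no match — must end with "y"
2 → match
3 → match
4 → match
5 → match
6 → match

2, 3, 4, 5, 6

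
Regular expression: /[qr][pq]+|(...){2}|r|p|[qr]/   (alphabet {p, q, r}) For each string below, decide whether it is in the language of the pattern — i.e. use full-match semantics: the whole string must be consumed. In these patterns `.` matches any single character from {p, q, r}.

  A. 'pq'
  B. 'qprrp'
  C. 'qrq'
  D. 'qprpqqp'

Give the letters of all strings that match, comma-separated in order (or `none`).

none

A. 'pq' → no match
B. 'qprrp' → no match
C. 'qrq' → no match
D. 'qprpqqp' → no match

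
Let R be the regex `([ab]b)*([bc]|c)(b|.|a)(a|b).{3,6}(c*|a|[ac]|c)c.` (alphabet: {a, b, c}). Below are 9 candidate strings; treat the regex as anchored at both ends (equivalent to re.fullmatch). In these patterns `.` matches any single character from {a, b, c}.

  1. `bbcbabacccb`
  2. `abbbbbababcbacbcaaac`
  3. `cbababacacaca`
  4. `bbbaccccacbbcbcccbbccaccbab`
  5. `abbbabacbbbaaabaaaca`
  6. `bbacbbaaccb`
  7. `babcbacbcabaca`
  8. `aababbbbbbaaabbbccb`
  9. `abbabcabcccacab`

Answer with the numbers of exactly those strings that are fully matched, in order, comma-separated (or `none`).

1, 6

1 → match
2 → no match
3 → no match
4 → no match
5 → no match
6 → match
7 → no match
8 → no match
9 → no match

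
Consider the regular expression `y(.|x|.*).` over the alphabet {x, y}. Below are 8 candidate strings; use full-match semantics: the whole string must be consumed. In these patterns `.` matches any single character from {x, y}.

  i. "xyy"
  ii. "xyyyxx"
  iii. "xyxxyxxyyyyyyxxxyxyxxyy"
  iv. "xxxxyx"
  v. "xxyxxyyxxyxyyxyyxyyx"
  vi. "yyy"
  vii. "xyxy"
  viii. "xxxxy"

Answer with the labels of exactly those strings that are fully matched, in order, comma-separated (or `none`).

i → no match — must start with "y"
ii → no match — must start with "y"
iii → no match — must start with "y"
iv → no match — must start with "y"
v → no match — must start with "y"
vi → match
vii → no match — must start with "y"
viii → no match — must start with "y"

vi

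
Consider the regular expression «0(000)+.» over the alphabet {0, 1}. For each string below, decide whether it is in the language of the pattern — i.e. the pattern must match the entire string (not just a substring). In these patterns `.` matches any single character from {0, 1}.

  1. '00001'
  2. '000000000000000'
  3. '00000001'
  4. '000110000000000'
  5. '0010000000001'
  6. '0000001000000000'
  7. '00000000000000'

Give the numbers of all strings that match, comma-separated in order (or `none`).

1, 3, 7

1 → match
2 → no match
3 → match
4 → no match — must start with '0000'
5 → no match — must start with '0000'
6 → no match
7 → match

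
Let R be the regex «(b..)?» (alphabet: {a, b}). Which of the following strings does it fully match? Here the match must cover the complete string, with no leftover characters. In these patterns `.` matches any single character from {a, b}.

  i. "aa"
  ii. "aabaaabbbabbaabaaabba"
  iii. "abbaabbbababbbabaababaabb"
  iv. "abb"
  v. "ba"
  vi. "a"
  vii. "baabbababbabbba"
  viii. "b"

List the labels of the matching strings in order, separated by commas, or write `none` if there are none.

none

i → no match
ii → no match
iii → no match
iv → no match
v → no match
vi → no match
vii → no match
viii → no match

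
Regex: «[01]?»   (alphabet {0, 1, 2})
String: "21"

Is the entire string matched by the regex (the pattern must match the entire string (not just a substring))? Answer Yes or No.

No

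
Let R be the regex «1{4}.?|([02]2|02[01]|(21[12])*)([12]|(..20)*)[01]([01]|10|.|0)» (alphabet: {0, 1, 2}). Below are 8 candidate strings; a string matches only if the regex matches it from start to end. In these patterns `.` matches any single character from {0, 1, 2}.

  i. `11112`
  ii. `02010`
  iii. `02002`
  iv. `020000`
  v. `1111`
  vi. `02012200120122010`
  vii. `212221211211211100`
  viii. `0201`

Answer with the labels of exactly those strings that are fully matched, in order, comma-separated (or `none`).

i → match
ii → match
iii → match
iv → no match
v → match
vi → match
vii → no match
viii → match

i, ii, iii, v, vi, viii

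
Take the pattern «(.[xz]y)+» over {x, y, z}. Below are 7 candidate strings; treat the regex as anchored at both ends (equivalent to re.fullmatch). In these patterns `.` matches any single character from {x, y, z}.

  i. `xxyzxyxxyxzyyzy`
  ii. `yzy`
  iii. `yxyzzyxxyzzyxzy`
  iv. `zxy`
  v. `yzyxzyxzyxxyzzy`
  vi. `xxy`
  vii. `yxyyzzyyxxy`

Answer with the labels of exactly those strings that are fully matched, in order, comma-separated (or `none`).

i, ii, iii, iv, v, vi

i → match
ii → match
iii → match
iv → match
v → match
vi → match
vii → no match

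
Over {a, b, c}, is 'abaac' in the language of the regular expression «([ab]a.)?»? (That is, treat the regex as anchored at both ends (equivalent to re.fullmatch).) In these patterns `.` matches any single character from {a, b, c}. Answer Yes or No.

No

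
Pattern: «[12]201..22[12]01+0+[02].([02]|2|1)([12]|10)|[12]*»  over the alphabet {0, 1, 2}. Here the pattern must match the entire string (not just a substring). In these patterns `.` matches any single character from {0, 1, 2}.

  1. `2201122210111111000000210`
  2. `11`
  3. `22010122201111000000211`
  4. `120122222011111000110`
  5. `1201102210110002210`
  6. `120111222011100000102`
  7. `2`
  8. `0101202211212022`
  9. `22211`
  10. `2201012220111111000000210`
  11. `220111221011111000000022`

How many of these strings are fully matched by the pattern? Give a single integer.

1 → match
2 → match
3 → match
4 → match
5 → match
6 → match
7 → match
8 → no match
9 → match
10 → match
11 → match
Total matched: 10

10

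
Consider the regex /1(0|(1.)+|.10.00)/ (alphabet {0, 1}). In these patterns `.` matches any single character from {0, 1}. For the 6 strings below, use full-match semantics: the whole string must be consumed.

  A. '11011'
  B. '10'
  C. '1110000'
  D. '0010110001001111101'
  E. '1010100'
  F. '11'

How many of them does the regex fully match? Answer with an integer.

A → match
B → match
C → match
D → no match — must start with '1'
E → match
F → no match
Total matched: 4

4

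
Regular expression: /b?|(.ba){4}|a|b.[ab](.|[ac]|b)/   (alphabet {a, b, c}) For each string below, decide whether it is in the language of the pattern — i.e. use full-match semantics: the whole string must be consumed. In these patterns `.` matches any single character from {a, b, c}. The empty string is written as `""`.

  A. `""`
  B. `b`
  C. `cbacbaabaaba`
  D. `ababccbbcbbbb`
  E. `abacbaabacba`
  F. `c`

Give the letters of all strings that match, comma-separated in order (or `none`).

A. `""` → match
B. `b` → match
C. `cbacbaabaaba` → match
D → no match
E. `abacbaabacba` → match
F. `c` → no match

A, B, C, E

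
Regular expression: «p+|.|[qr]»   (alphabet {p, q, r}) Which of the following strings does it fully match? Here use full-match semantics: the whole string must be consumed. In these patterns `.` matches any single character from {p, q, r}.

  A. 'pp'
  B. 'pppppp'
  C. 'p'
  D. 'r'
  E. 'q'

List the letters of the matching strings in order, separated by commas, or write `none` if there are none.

A, B, C, D, E

A → match
B → match
C → match
D → match
E → match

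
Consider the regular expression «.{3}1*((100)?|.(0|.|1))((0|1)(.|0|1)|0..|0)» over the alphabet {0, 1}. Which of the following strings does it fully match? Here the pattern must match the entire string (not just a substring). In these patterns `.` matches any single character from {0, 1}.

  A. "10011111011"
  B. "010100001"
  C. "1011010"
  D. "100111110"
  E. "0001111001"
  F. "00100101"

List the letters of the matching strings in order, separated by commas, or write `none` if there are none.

A, B, C, D, E

A → match
B → match
C → match
D → match
E → match
F → no match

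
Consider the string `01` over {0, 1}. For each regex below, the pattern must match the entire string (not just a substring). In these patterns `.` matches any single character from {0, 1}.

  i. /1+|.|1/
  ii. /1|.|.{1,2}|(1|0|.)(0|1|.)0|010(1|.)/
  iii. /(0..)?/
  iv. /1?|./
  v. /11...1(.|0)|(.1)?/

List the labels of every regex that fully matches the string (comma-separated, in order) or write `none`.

i → no match
ii → match
iii → no match
iv → no match
v → match

ii, v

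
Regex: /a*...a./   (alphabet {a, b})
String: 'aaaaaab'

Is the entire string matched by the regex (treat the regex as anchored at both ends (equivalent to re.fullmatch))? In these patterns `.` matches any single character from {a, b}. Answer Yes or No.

Yes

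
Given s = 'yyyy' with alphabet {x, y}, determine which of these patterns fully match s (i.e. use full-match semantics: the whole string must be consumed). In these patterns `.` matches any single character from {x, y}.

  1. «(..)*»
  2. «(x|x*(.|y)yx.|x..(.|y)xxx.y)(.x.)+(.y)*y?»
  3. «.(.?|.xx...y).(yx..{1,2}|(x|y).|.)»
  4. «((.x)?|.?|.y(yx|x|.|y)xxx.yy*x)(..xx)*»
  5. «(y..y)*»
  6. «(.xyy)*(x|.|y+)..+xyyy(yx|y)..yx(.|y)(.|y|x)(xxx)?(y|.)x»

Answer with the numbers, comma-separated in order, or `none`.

1, 3, 5

1 → match
2 → no match
3 → match
4 → no match
5 → match
6 → no match — must end with 'x'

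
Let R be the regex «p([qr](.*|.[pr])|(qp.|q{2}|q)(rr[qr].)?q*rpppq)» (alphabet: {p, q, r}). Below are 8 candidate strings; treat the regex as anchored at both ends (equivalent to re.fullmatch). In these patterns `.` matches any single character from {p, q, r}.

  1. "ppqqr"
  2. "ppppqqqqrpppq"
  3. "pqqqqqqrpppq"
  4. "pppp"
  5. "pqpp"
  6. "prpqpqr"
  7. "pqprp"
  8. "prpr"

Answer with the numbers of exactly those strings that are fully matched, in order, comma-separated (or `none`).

3, 5, 6, 7, 8

1 → no match
2 → no match
3 → match
4 → no match
5 → match
6 → match
7 → match
8 → match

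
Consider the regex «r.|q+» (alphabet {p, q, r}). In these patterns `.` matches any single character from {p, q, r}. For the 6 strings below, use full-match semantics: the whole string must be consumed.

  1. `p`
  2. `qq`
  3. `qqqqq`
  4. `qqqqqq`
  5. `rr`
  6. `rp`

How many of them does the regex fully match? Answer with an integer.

1 → no match
2 → match
3 → match
4 → match
5 → match
6 → match
Total matched: 5

5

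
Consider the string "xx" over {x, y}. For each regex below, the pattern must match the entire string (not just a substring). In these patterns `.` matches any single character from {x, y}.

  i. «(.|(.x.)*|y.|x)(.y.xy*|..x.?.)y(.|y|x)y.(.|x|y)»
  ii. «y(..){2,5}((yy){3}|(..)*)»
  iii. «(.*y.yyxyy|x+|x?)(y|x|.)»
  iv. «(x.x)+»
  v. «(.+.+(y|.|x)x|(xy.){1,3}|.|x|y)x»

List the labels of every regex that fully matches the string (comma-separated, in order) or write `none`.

i → no match
ii → no match — must start with "y"
iii → match
iv → no match
v → match

iii, v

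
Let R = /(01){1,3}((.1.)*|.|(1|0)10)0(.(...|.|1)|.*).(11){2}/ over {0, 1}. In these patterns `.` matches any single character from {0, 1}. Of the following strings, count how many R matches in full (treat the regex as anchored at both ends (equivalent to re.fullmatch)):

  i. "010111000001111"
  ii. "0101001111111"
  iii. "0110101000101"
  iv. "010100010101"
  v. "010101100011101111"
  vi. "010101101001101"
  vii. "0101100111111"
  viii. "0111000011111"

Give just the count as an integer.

i → match
ii → match
iii → no match — must end with "11"
iv. "010100010101" → no match — must end with "11"
v → match
vi → no match — must end with "11"
vii → match
viii → match
Total matched: 5

5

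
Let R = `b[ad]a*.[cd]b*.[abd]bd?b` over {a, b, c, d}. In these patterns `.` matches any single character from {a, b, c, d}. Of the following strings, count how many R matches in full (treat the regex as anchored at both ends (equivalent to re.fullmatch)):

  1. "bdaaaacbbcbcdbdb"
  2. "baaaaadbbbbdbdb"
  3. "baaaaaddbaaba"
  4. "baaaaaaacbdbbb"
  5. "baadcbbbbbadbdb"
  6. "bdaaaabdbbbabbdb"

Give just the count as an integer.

4

1 → no match
2 → match
3 → no match — must end with "b"
4 → match
5 → match
6 → match
Total matched: 4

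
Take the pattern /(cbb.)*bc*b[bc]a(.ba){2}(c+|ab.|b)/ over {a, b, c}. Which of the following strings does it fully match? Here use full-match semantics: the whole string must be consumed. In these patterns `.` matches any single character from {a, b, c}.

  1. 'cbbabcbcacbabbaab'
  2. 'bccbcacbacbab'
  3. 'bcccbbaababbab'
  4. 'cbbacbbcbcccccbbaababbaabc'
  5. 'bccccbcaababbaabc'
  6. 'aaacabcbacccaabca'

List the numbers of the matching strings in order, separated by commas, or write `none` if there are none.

1 → no match
2 → match
3 → match
4 → match
5 → match
6 → no match

2, 3, 4, 5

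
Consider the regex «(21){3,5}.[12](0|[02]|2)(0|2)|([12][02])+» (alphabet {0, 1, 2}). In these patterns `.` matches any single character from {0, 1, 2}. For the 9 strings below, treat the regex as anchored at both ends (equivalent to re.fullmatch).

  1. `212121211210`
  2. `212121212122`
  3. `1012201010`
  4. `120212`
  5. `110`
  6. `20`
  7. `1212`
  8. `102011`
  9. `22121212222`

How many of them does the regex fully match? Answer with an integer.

1 → no match
2 → match
3 → match
4 → no match
5 → no match
6 → match
7 → match
8 → no match
9 → no match
Total matched: 4

4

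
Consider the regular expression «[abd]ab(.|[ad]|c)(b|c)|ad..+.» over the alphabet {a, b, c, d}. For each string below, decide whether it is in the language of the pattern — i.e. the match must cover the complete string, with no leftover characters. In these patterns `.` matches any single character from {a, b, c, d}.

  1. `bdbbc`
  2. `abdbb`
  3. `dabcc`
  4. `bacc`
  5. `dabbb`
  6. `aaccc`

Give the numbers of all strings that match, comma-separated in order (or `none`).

1 → no match
2 → no match
3 → match
4 → no match
5 → match
6 → no match

3, 5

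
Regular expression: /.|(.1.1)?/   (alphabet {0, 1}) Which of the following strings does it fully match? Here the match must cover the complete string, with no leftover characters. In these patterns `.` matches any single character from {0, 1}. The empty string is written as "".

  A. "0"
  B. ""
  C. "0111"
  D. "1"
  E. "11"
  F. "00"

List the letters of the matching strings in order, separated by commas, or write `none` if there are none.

A. "0" → match
B. "" → match
C. "0111" → match
D. "1" → match
E. "11" → no match
F. "00" → no match

A, B, C, D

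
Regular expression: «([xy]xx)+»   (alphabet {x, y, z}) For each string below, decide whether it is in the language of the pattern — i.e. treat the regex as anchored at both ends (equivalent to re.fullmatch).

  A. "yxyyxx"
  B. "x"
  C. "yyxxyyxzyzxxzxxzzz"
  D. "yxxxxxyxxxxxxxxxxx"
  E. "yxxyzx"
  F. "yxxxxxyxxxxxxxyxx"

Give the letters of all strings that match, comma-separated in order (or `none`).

A. "yxyyxx" → no match
B. "x" → no match — must end with "xx"
C → no match — must end with "xx"
D → match
E. "yxxyzx" → no match — must end with "xx"
F → no match

D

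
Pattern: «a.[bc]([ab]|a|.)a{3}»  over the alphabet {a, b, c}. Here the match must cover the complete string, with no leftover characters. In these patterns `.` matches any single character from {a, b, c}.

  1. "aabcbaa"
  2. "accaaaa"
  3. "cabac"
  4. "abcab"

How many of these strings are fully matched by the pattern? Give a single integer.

1

1. "aabcbaa" → no match
2. "accaaaa" → match
3. "cabac" → no match — must start with "a"
4. "abcab" → no match — must end with "a"
Total matched: 1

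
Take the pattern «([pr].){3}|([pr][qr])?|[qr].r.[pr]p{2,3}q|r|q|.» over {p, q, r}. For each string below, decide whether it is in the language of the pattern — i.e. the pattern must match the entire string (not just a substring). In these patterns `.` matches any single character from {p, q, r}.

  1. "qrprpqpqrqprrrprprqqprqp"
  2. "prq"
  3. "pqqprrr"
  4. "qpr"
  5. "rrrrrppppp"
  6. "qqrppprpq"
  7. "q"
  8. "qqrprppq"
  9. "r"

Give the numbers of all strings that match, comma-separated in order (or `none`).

1 → no match
2 → no match
3 → no match
4 → no match
5 → no match
6 → no match
7 → match
8 → match
9 → match

7, 8, 9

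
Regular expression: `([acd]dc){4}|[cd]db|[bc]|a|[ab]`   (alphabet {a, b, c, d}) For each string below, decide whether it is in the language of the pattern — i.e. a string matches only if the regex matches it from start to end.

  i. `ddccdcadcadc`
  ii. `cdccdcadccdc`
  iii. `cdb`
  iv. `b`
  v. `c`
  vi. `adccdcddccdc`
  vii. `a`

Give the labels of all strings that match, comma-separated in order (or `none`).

i → match
ii → match
iii → match
iv → match
v → match
vi → match
vii → match

i, ii, iii, iv, v, vi, vii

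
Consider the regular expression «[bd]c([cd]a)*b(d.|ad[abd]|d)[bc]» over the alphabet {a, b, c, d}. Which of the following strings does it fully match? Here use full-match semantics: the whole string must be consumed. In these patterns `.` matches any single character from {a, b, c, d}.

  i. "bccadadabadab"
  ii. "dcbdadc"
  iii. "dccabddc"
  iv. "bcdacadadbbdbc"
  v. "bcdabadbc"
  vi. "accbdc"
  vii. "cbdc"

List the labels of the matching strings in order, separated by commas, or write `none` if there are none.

i, iii, v

i → match
ii → no match
iii → match
iv → no match
v → match
vi → no match
vii → no match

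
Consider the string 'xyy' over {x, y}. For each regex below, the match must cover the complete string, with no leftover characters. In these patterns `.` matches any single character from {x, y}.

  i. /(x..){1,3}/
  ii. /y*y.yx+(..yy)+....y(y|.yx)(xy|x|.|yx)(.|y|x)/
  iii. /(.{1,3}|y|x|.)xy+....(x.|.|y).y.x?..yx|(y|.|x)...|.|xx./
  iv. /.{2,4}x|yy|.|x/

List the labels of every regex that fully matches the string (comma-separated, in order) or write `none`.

i

i → match
ii → no match
iii → no match
iv → no match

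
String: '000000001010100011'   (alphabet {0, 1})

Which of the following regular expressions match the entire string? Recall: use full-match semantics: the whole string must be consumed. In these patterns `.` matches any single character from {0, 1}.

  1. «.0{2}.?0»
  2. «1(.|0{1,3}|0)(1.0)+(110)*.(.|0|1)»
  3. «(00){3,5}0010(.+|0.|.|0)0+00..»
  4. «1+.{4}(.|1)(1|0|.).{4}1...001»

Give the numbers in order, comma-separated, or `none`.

3

1 → no match — must end with '0'
2 → no match — must start with '1'
3 → match
4 → no match — must start with '1'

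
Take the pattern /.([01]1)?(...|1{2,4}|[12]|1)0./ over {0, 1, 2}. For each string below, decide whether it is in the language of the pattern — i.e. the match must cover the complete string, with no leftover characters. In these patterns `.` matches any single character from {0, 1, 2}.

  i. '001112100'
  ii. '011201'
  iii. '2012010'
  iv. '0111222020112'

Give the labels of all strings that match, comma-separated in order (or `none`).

i. '001112100' → no match
ii. '011201' → match
iii. '2012010' → no match
iv → no match

ii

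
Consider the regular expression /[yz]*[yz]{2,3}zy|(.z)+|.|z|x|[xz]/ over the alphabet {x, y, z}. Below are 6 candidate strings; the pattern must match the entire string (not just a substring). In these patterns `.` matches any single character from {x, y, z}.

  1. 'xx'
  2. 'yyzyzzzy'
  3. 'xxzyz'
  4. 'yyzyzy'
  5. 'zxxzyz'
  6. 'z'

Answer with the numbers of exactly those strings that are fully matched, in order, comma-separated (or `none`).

2, 4, 6

1 → no match
2 → match
3 → no match
4 → match
5 → no match
6 → match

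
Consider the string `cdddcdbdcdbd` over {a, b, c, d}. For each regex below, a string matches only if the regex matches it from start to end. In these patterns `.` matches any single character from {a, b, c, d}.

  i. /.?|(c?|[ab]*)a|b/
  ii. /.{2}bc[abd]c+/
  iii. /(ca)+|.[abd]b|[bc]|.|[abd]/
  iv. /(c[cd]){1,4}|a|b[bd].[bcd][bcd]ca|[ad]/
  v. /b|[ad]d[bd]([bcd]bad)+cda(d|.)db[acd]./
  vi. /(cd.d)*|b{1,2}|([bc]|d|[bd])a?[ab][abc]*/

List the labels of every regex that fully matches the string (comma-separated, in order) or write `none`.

vi

i → no match
ii → no match — must end with `c`
iii → no match
iv → no match
v → no match
vi → match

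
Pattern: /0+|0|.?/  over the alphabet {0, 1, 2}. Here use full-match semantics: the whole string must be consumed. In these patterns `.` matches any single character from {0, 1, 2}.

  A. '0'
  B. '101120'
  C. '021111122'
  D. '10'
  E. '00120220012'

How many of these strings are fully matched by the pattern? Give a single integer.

1

A → match
B → no match
C → no match
D → no match
E → no match
Total matched: 1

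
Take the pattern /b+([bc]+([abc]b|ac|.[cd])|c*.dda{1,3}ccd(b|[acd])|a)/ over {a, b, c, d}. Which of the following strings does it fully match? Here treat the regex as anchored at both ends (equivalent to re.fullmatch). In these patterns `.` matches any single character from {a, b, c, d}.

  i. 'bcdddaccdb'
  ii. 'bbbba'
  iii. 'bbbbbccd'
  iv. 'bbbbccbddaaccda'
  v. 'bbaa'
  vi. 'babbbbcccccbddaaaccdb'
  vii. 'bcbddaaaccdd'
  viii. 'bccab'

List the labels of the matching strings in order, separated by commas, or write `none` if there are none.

i, ii, iii, iv, vii, viii

i → match
ii → match
iii → match
iv → match
v → no match
vi → no match
vii → match
viii → match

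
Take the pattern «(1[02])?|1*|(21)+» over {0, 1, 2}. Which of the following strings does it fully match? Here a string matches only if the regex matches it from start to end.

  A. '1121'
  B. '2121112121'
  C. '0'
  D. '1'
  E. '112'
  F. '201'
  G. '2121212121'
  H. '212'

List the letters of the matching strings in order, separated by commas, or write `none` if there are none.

A → no match
B → no match
C → no match
D → match
E → no match
F → no match
G → match
H → no match

D, G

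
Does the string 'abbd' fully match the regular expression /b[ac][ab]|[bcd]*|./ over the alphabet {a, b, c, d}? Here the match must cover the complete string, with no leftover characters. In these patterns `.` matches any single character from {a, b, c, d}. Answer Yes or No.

No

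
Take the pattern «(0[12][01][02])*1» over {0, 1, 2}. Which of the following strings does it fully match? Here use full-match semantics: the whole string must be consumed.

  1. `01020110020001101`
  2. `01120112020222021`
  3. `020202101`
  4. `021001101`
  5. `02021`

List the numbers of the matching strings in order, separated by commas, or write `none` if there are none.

1, 3, 4, 5

1 → match
2 → no match
3. `020202101` → match
4. `021001101` → match
5. `02021` → match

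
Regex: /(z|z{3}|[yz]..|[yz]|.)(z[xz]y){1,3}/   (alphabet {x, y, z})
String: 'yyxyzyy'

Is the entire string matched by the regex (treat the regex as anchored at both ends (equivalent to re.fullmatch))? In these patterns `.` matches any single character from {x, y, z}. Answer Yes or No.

No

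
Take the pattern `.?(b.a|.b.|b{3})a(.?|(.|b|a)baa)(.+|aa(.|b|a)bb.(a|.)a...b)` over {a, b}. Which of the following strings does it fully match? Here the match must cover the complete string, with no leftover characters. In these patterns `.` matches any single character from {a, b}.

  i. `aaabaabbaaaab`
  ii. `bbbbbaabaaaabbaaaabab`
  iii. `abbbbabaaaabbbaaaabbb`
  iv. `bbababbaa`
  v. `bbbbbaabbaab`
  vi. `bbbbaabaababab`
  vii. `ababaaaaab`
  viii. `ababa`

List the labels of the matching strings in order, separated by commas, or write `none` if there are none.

vi

i → no match
ii → no match
iii → no match
iv. `bbababbaa` → no match
v. `bbbbbaabbaab` → no match
vi → match
vii. `ababaaaaab` → no match
viii. `ababa` → no match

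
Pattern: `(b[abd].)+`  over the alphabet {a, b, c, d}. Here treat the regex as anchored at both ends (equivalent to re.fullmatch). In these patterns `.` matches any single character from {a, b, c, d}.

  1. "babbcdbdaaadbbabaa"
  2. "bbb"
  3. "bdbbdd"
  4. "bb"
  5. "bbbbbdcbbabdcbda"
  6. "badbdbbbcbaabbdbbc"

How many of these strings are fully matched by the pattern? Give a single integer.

1 → no match
2. "bbb" → match
3. "bdbbdd" → match
4. "bb" → no match
5 → no match
6 → match
Total matched: 3

3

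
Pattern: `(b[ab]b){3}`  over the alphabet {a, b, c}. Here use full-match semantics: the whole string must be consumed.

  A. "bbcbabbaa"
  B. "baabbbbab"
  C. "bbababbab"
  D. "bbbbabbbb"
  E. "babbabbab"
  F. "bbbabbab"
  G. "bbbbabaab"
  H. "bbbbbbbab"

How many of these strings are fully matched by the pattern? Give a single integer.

A → no match — must end with "b"
B → no match
C → no match
D → match
E → match
F → no match
G → no match
H → match
Total matched: 3

3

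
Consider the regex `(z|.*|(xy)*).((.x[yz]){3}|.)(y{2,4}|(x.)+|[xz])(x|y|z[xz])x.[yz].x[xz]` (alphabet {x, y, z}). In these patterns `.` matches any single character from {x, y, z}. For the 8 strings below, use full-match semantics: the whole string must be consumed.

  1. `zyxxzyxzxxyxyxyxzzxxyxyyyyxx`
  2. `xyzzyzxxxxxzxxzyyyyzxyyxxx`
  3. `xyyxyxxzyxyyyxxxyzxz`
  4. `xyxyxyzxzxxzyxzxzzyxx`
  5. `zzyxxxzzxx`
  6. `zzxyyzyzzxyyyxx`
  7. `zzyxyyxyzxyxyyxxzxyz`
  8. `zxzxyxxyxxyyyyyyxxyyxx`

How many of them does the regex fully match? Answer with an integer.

2

1 → no match
2 → no match
3 → match
4 → no match
5 → no match
6 → no match
7 → no match
8 → match
Total matched: 2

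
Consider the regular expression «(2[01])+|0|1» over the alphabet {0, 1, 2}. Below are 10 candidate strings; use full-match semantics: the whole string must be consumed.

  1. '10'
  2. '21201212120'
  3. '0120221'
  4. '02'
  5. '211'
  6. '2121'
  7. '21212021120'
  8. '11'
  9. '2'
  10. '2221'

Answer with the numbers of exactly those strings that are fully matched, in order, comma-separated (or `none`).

1 → no match
2 → no match
3 → no match
4 → no match
5 → no match
6 → match
7 → no match
8 → no match
9 → no match
10 → no match

6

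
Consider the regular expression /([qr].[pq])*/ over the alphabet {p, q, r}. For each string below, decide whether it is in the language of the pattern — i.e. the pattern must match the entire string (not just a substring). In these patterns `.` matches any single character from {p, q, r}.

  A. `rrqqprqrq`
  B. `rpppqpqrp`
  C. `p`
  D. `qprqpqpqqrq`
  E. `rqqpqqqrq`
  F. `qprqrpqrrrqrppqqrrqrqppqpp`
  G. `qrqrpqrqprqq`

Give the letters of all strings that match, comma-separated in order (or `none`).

A → no match
B → no match
C → no match
D → no match
E → no match
F → no match
G → match

G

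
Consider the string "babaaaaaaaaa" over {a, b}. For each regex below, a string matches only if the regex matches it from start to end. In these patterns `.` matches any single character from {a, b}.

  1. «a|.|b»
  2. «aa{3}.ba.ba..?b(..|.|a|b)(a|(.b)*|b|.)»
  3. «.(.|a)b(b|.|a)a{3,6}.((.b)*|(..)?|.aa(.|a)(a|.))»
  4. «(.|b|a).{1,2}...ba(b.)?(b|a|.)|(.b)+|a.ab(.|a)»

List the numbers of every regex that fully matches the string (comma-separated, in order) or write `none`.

3

1 → no match
2 → no match — must start with "aa"
3 → match
4 → no match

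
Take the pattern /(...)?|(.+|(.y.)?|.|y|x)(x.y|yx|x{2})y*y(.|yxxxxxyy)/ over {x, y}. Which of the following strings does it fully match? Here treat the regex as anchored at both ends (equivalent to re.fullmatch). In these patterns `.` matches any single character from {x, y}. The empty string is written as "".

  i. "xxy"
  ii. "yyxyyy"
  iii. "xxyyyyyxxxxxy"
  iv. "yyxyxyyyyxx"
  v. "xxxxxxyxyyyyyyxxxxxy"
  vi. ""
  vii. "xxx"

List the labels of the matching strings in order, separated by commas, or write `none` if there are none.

i, ii, vi, vii

i. "xxy" → match
ii. "yyxyyy" → match
iii → no match
iv. "yyxyxyyyyxx" → no match
v → no match
vi. "" → match
vii. "xxx" → match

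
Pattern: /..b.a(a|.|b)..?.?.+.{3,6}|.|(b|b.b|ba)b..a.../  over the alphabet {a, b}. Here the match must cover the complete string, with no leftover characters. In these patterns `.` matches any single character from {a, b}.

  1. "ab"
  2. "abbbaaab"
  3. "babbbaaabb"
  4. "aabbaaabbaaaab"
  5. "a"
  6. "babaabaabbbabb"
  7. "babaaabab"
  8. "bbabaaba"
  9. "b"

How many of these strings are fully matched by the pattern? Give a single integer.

1 → no match
2 → no match
3 → match
4 → match
5 → match
6 → match
7 → match
8 → match
9 → match
Total matched: 7

7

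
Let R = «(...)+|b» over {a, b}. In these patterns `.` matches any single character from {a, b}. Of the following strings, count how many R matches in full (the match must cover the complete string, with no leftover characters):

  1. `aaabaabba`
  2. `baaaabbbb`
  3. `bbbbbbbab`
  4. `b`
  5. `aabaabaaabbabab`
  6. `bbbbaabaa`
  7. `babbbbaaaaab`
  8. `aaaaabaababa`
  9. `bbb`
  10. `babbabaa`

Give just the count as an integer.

9

1 → match
2 → match
3 → match
4 → match
5 → match
6 → match
7 → match
8 → match
9 → match
10 → no match
Total matched: 9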